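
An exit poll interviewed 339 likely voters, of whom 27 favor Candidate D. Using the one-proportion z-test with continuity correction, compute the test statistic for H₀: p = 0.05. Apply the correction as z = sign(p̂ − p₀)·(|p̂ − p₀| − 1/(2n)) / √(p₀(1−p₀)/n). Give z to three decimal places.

z = 2.380

The sample proportion is 27/339 = 0.07965. p̂ − p₀ = 0.029646.
Continuity correction 1/(2n) = 1/678 = 0.001475.
Corrected numerator: |0.029646| − 0.001475 = 0.028171.
SE₀ = √(0.05·0.95/339) = 0.011837.
z = +0.028171/0.011837 = 2.380.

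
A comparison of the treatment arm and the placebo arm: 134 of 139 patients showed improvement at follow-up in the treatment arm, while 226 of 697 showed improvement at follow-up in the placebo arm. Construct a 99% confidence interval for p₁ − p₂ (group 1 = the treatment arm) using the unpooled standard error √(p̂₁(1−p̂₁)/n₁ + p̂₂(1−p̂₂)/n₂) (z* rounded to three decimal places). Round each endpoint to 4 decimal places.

p̂₁ = 134/139 = 0.96403, p̂₂ = 226/697 = 0.32425; p̂₁ − p̂₂ = 0.63978.
Unpooled SE = √(p̂₁(1−p̂₁)/n₁ + p̂₂(1−p̂₂)/n₂) = √(0.000249477 + 0.000314363) = 0.023745.
The 99% critical value is z* = 2.576. Margin of error = 0.06117.
Interval: 0.63978 ± 0.06117 → (0.5786, 0.7009).

(0.5786, 0.7009)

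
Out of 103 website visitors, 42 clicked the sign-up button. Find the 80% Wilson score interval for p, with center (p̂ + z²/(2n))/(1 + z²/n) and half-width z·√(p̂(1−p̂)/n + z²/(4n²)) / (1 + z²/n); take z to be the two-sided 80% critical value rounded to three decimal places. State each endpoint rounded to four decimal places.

(0.3476, 0.4708)

Here p̂ = 42/103 = 0.40777 and z = 1.282 (z² = 1.643524).
Denominator 1 + z²/n = 1 + 1.643524/103 = 1.015957.
Adjusted center: (0.40777 + z²/(2n))/1.015957 = 0.40922.
Radicand: p̂(1−p̂)/n + z²/(4n²) = 0.002344593 + 0.000038729 = 0.002383322.
Half-width = 1.282·√0.002383322/1.015957 = 0.06160.
Interval: 0.40922 ± 0.06160 → (0.3476, 0.4708).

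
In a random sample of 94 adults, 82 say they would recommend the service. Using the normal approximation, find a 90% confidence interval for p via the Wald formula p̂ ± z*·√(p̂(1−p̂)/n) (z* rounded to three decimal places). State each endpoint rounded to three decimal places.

The sample proportion is 82/94 = 0.87234.
Standard error of p̂: √(0.111363/94) = √0.001184709 = 0.034420.
z* = 1.645 at the 90% level.
Margin = 1.645·0.034420 = 0.05662.
Interval: 0.87234 ± 0.05662 → (0.816, 0.929).

(0.816, 0.929)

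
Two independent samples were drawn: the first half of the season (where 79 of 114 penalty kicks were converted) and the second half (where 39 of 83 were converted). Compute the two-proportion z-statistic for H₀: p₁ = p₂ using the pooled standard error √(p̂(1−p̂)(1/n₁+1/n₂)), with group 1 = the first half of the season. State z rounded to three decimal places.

p̂₁ = 79/114 = 0.69298, p̂₂ = 39/83 = 0.46988.
Pooling: p̂ = 118/197 = 0.59898.
SE = √[p̂(1−p̂)(1/n₁+1/n₂)] = √[0.59898·0.40102·(1/114+1/83)] ≈ 0.070718.
z = (p̂₁ − p̂₂)/SE = (0.69298 − 0.46988)/0.070718 = 0.22310/0.070718 = 3.155.

z = 3.155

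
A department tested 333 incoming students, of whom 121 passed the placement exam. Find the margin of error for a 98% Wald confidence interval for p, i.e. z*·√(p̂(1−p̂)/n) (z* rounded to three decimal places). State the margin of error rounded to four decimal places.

With x = 121 successes in n = 333, p̂ = 0.36336.
SE = √(p̂(1−p̂)/n) = √(0.231330/333) = 0.026357.
z* = 2.326 at the 98% level.
Margin of error = z*·SE = 2.326 × 0.026357 = 0.0613.

ME = 0.0613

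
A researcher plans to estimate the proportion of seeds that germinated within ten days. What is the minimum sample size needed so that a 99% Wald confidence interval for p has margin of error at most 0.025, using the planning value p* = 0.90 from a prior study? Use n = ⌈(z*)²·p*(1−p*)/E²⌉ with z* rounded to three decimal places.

n = 956

The 99% critical value is z* = 2.576.
p*(1−p*) = 0.90·0.10 = 0.0900.
Required n before rounding: 6.635776 × 0.0900 / 0.025² = 955.552.
Rounding up, n = 956.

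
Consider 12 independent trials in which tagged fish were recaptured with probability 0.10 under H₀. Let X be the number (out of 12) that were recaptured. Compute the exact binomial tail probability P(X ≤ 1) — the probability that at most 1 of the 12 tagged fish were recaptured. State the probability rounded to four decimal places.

X is binomial with n = 12 and p = 0.10.
P(X ≤ 1) = C(12,0)·0.10^0·0.90^12 + C(12,1)·0.10^1·0.90^11.
= 0.282430 + 0.376573 = 0.6590.

P = 0.6590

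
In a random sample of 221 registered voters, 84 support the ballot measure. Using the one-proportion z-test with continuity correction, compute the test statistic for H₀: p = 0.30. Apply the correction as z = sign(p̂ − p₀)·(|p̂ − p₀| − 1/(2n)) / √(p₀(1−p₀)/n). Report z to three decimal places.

z = 2.525

p̂ = 84/221 = 0.38009. p̂ − p₀ = 0.080090.
Continuity correction 1/(2n) = 1/442 = 0.002262.
Corrected numerator: |0.080090| − 0.002262 = 0.077828.
Null standard error: √(0.30·0.70/221) = √0.000950226 = 0.030826.
z = (+)0.077828/0.030826 = 2.525.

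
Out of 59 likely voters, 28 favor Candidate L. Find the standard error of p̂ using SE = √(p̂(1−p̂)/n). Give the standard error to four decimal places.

p̂ = 28/59 = 0.47458.
p̂(1−p̂) = 0.47458·0.52542 = 0.249354.
SE = √(0.249354/59) = √0.004226339 = 0.0650.

SE = 0.0650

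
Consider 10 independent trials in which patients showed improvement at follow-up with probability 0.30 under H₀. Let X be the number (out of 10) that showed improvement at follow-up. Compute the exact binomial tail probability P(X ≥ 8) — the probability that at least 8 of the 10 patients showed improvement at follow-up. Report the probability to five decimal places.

P = 0.00159

X ~ Binomial(n=10, p=0.30).
P(X ≥ 8) = C(10,8)·0.30^8·0.70^2 + C(10,9)·0.30^9·0.70^1 + C(10,10)·0.30^10·0.70^0.
= 0.001447 + 0.000138 + 0.000006 = 0.00159.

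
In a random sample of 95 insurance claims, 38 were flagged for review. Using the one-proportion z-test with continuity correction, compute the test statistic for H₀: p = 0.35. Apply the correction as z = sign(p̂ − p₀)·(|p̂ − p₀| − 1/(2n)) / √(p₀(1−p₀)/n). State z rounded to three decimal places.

z = 0.914

Sample proportion p̂ = 38/95 = 0.40000. p̂ − p₀ = 0.050000.
1/(2n) = 0.005263.
Corrected numerator: |0.050000| − 0.005263 = 0.044737.
Under H₀, SE = √(p₀(1−p₀)/n) = √(0.35·0.65/95) = √0.002394737 = 0.048936.
z = (+)0.044737/0.048936 = 0.914.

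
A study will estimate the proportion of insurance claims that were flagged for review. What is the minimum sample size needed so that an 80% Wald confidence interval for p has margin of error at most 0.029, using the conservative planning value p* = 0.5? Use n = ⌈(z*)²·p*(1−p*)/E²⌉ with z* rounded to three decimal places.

The 80% critical value is z* = 1.282.
p*(1−p*) = 0.2500.
(z*)²·p*(1−p*)/E² = 1.643524·0.2500/0.000841 = 488.562.
Rounding up, n = 489.

n = 489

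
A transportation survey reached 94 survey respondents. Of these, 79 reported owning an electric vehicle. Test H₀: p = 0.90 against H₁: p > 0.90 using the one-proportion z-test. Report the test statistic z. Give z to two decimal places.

The sample proportion is 79/94 = 0.84043.
Null standard error: √(0.90·0.10/94) = √0.000957447 = 0.030943.
z = (0.84043 − 0.90)/0.030943 = -0.05957/0.030943 = -1.93.

z = -1.93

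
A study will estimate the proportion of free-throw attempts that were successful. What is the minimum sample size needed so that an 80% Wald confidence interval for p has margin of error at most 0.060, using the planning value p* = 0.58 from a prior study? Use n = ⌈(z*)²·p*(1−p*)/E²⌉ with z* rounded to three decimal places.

n = 112

The 80% critical value is z* = 1.282.
p*(1−p*) = 0.2436.
(z*)²·p*(1−p*)/E² = 1.643524·0.2436/0.003600 = 111.212.
Rounding up, n = 112.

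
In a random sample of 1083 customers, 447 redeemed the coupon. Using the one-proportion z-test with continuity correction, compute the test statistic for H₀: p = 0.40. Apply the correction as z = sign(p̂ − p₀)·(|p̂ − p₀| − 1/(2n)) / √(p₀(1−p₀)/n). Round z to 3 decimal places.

z = 0.825

p̂ = 447/1083 = 0.41274. p̂ − p₀ = 0.012742.
Continuity correction 1/(2n) = 1/2166 = 0.000462.
Corrected numerator: |0.012742| − 0.000462 = 0.012280.
SE₀ = √(0.40·0.60/1083) = 0.014886.
z = (+)0.012280/0.014886 = 0.825.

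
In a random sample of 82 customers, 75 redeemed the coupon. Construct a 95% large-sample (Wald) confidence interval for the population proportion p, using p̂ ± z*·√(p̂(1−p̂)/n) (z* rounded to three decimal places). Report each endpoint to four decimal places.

(0.8542, 0.9751)

With x = 75 successes in n = 82, p̂ = 0.91463.
SE(p̂) = √(0.91463·0.08537/82) = 0.030857.
The 95% critical value is z* = 1.960.
Margin of error: 1.960 × 0.030857 = 0.06048.
Interval: 0.91463 ± 0.06048 → (0.8542, 0.9751).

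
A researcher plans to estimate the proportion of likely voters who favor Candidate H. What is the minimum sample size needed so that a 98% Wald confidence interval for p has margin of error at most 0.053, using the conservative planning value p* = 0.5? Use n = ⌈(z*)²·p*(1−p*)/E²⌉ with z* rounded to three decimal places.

The 98% critical value is z* = 2.326.
p*(1−p*) = 0.2500.
(z*)²·p*(1−p*)/E² = 5.410276·0.2500/0.002809 = 481.513.
Rounding up, n = 482.

n = 482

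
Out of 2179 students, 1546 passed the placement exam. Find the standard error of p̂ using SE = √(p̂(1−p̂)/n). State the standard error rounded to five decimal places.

p̂ = 1546/2179 = 0.70950.
p̂(1−p̂) = 0.206110.
SE = √(0.206110/2179) = 0.00973.

SE = 0.00973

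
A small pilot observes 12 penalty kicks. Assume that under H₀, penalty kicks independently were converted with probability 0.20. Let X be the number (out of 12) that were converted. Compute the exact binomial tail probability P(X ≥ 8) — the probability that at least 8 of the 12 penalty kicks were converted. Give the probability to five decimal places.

X is binomial with n = 12 and p = 0.20.
P(X ≥ 8) = Σ_{j=8}^{12} C(12,j)·0.20^j·0.80^{12−j}.
= 0.000519 + 0.000058 + 0.000004 + 0.000000 + 0.000000 = 0.00058.

P = 0.00058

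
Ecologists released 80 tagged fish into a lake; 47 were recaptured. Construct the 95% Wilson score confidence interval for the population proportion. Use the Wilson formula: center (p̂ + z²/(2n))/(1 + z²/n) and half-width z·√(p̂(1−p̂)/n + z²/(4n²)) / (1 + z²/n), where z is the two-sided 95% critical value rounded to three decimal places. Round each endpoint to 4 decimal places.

p̂ = 47/80 = 0.58750; z = 1.960, so z² = 3.841600.
1 + z²/n = 1.048020.
Adjusted center: (0.58750 + z²/(2n))/1.048020 = 0.58349.
Radicand: p̂(1−p̂)/n + z²/(4n²) = 0.003029297 + 0.000150062 = 0.003179359.
Half-width = 1.960·√0.003179359/1.048020 = 0.10545.
Interval: 0.58349 ± 0.10545 → (0.4780, 0.6889).

(0.4780, 0.6889)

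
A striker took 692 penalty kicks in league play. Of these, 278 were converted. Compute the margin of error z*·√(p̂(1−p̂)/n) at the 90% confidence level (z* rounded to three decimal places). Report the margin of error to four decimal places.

Sample proportion p̂ = 278/692 = 0.40173.
SE(p̂) = √(0.40173·0.59827/692) = 0.018636.
The 90% critical value is z* = 1.645.
ME = 1.645·0.018636 = 0.0307.

ME = 0.0307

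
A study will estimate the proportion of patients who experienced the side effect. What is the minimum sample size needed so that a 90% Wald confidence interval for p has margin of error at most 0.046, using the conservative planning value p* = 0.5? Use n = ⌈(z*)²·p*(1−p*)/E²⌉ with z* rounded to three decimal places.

For 90% confidence, z* = 1.645.
p*(1−p*) = 0.50·0.50 = 0.2500.
Required n before rounding: 2.706025 × 0.2500 / 0.046² = 319.710.
Rounding up, n = 320.

n = 320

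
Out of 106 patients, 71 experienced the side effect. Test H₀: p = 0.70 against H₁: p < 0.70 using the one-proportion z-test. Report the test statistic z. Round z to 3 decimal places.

z = -0.678

The sample proportion is 71/106 = 0.66981.
Under H₀, SE = √(p₀(1−p₀)/n) = √(0.70·0.30/106) = √0.001981132 = 0.044510.
z = (p̂ − p₀)/SE = (0.66981 − 0.70)/0.044510 = -0.678.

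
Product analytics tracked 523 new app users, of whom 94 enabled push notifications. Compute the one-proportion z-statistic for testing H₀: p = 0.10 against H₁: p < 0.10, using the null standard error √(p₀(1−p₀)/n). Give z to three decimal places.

With x = 94 successes in n = 523, p̂ = 0.17973.
SE₀ = √(0.10·0.90/523) = 0.013118.
Test statistic: z = 0.07973/0.013118 = 6.078.

z = 6.078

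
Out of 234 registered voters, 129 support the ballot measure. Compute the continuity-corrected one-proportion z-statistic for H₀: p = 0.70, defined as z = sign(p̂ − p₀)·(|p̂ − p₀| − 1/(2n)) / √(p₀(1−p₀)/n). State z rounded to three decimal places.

z = -4.893

Sample proportion p̂ = 129/234 = 0.55128. p̂ − p₀ = -0.148718.
Continuity correction 1/(2n) = 1/468 = 0.002137.
Corrected numerator: |-0.148718| − 0.002137 = 0.146581.
SE₀ = √(0.70·0.30/234) = 0.029957.
z = (−)0.146581/0.029957 = -4.893.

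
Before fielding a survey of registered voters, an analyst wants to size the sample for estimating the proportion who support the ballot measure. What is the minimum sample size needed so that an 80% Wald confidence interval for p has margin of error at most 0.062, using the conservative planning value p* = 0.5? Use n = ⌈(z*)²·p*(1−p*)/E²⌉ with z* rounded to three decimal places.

n = 107

For 80% confidence, z* = 1.282.
p*(1−p*) = 0.50·0.50 = 0.2500.
(z*)²·p*(1−p*)/E² = 1.643524·0.2500/0.003844 = 106.889.
Rounding up, n = 107.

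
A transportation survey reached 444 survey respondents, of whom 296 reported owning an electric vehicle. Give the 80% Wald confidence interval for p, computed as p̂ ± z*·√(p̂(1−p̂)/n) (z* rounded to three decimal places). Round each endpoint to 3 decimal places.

The sample proportion is 296/444 = 0.66667.
SE = √(p̂(1−p̂)/n) = √(0.222222/444) = 0.022372.
z* = 1.282 at the 80% level.
Margin of error: 1.282 × 0.022372 = 0.02868.
So the interval runs from 0.638 to 0.695.

(0.638, 0.695)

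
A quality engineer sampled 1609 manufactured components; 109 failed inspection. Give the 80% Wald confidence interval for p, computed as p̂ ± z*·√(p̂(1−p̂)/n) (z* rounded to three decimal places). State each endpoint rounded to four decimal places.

With x = 109 successes in n = 1609, p̂ = 0.06774.
SE(p̂) = √(0.06774·0.93226/1609) = 0.006265.
The 80% critical value is z* = 1.282.
Margin = 1.282·0.006265 = 0.00803.
CI: 0.06774 ± 0.00803 = (0.0597, 0.0758).

(0.0597, 0.0758)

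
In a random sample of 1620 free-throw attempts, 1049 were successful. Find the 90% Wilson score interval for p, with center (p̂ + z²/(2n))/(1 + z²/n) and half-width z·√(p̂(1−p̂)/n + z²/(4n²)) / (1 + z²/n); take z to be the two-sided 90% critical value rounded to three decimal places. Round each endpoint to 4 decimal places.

(0.6278, 0.6668)

p̂ = 1049/1620 = 0.64753; z = 1.645, so z² = 2.706025.
1 + z²/n = 1.001670.
Adjusted center: (0.64753 + z²/(2n))/1.001670 = 0.64728.
Radicand: p̂(1−p̂)/n + z²/(4n²) = 0.000140886 + 0.000000258 = 0.000141144.
Half-width = 1.645·√0.000141144/1.001670 = 0.01951.
Interval: 0.64728 ± 0.01951 → (0.6278, 0.6668).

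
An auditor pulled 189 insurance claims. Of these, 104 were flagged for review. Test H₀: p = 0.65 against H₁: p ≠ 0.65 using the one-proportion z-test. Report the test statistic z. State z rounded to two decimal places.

p̂ = 104/189 = 0.55026.
Under H₀, SE = √(p₀(1−p₀)/n) = √(0.65·0.35/189) = √0.001203704 = 0.034694.
z = (p̂ − p₀)/SE = (0.55026 − 0.65)/0.034694 = -2.87.

z = -2.87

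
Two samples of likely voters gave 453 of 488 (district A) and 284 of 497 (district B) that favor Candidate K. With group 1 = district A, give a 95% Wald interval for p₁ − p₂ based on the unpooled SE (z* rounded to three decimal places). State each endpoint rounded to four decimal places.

(0.3077, 0.4060)

p̂₁ = 0.92828, p̂₂ = 0.57143, so the observed difference is 0.35685.
SE = √(0.000136429 + 0.000492752) = √0.000629181 = 0.025083.
For 95% confidence, z* = 1.960. Margin of error = 0.04916.
CI: 0.35685 ± 0.04916 = (0.3077, 0.4060).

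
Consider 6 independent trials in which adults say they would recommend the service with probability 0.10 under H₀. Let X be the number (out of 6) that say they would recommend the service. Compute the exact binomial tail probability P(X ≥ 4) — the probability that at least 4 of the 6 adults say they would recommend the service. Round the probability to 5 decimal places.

X is binomial with n = 6 and p = 0.10.
P(X ≥ 4) = C(6,4)·0.10^4·0.90^2 + C(6,5)·0.10^5·0.90^1 + C(6,6)·0.10^6·0.90^0.
= 0.001215 + 0.000054 + 0.000001 = 0.00127.

P = 0.00127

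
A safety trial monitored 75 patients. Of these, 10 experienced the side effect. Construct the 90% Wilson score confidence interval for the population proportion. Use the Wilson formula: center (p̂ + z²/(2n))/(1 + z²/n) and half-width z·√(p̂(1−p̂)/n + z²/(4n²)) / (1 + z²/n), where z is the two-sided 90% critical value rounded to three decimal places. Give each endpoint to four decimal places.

(0.0814, 0.2108)

Here p̂ = 10/75 = 0.13333 and z = 1.645 (z² = 2.706025).
Denominator 1 + z²/n = 1 + 2.706025/75 = 1.036080.
Adjusted center: (0.13333 + z²/(2n))/1.036080 = 0.14610.
Radicand: p̂(1−p̂)/n + z²/(4n²) = 0.001540741 + 0.000120268 = 0.001661009.
Half-width = 1.645·√0.001661009/1.036080 = 0.06471.
CI: 0.14610 ± 0.06471 = (0.0814, 0.2108).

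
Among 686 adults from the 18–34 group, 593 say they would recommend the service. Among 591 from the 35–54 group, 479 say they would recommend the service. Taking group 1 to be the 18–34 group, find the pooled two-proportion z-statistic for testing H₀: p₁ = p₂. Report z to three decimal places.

z = 2.618

Sample proportions: p̂₁ = 593/686 = 0.86443 and p̂₂ = 479/591 = 0.81049.
Pooled p̂ = (593+479)/(686+591) = 1072/1277 = 0.83947.
Pooled SE = √[0.1347618·0.00314977] ≈ 0.020603.
z = 0.05394/0.020603 = 2.618.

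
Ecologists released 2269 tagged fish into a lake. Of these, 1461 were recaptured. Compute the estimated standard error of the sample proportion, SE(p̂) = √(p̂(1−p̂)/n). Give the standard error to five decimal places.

SE = 0.01005

The sample proportion is 1461/2269 = 0.64390.
p̂(1−p̂) = 0.229293.
SE = √(0.229293/2269) = 0.01005.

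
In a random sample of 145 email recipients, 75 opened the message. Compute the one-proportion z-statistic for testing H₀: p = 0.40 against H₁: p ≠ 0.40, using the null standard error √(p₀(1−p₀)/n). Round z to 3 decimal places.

p̂ = 75/145 = 0.51724.
SE₀ = √(0.40·0.60/145) = 0.040684.
Test statistic: z = 0.11724/0.040684 = 2.882.

z = 2.882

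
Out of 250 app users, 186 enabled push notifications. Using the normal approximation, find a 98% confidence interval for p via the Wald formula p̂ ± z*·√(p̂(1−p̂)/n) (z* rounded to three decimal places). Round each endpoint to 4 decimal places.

(0.6798, 0.8082)

p̂ = 186/250 = 0.74400.
SE = √(p̂(1−p̂)/n) = √(0.190464/250) = 0.027602.
For 98% confidence, z* = 2.326.
Margin of error: 2.326 × 0.027602 = 0.06420.
So the interval runs from 0.6798 to 0.8082.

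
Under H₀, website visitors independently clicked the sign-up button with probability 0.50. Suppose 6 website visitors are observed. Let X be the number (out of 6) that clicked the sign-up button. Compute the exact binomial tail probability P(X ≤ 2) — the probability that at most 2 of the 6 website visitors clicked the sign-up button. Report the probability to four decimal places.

X is binomial with n = 6 and p = 0.50.
P(X ≤ 2) = C(6,0)·0.50^0·0.50^6 + C(6,1)·0.50^1·0.50^5 + C(6,2)·0.50^2·0.50^4.
= 0.015625 + 0.093750 + 0.234375 = 0.3438.

P = 0.3438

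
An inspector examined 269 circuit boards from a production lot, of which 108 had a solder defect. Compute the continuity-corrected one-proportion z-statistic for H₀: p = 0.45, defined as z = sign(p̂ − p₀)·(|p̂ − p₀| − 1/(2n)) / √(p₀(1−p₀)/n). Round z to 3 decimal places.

z = -1.538

The sample proportion is 108/269 = 0.40149. p̂ − p₀ = -0.048513.
Continuity correction 1/(2n) = 1/538 = 0.001859.
Corrected numerator: |-0.048513| − 0.001859 = 0.046654.
Under H₀, SE = √(p₀(1−p₀)/n) = √(0.45·0.55/269) = √0.000920074 = 0.030333.
z = (−)0.046654/0.030333 = -1.538.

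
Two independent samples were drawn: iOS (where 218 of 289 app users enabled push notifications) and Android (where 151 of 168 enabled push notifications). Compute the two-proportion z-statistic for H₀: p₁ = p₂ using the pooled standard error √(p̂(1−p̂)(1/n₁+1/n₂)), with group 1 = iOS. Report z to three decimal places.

z = -3.777

p̂₁ = 218/289 = 0.75433, p̂₂ = 151/168 = 0.89881.
Pooling: p̂ = 369/457 = 0.80744.
Pooled SE = √[0.1554808·0.00941259] ≈ 0.038255.
z = -0.14448/0.038255 = -3.777.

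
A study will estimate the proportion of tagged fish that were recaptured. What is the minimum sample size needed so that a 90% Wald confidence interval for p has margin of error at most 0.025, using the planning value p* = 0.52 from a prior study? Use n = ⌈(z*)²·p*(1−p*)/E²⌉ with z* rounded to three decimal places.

n = 1081

For 90% confidence, z* = 1.645.
p*(1−p*) = 0.52·0.48 = 0.2496.
(z*)²·p*(1−p*)/E² = 2.706025·0.2496/0.000625 = 1080.678.
⌈1080.678⌉ = 1081.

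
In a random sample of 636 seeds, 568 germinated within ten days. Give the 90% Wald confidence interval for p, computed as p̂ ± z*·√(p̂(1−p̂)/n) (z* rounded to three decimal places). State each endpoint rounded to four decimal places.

(0.8729, 0.9132)

Sample proportion p̂ = 568/636 = 0.89308.
SE = √(p̂(1−p̂)/n) = √(0.095487/636) = 0.012253.
The 90% critical value is z* = 1.645.
Margin of error: 1.645 × 0.012253 = 0.02016.
Interval: 0.89308 ± 0.02016 → (0.8729, 0.9132).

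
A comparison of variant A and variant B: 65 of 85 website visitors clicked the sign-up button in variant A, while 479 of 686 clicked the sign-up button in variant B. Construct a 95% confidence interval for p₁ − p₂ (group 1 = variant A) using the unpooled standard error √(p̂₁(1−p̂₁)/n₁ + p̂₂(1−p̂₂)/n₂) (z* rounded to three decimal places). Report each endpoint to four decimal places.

(-0.0300, 0.1630)

p̂₁ = 0.76471, p̂₂ = 0.69825, so the observed difference is 0.06646.
SE = √(0.002116833 + 0.000307138) = √0.002423971 = 0.049234.
For 95% confidence, z* = 1.960. Margin = 1.960·0.049234 = 0.09650.
So the interval runs from -0.0300 to 0.1630.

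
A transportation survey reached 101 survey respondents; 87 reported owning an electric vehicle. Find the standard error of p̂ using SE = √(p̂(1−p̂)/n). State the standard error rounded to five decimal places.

p̂ = 87/101 = 0.86139.
p̂(1−p̂) = 0.86139·0.13861 = 0.119397.
SE = √(0.119397/101) = √0.001182149 = 0.03438.

SE = 0.03438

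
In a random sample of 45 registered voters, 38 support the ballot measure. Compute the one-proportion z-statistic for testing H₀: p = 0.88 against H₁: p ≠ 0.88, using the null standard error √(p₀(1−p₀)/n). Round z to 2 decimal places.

The sample proportion is 38/45 = 0.84444.
Null standard error: √(0.88·0.12/45) = √0.002346667 = 0.048442.
Test statistic: z = -0.03556/0.048442 = -0.73.

z = -0.73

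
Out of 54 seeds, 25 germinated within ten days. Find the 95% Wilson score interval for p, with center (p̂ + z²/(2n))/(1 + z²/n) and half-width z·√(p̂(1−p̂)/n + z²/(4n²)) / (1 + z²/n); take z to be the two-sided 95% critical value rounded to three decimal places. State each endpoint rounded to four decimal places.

(0.3369, 0.5939)

p̂ = 25/54 = 0.46296; z = 1.960, so z² = 3.841600.
Denominator 1 + z²/n = 1 + 3.841600/54 = 1.071141.
Center = (0.46296 + 0.035570)/1.071141 = 0.46542.
Radicand: p̂(1−p̂)/n + z²/(4n²) = 0.004604227 + 0.000329355 = 0.004933582.
Half-width = 1.960·√0.004933582/1.071141 = 0.12853.
So the interval runs from 0.3369 to 0.5939.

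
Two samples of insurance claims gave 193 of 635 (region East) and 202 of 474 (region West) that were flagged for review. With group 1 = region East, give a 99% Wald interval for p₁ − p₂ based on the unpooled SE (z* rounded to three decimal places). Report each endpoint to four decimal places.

p̂₁ = 193/635 = 0.30394, p̂₂ = 202/474 = 0.42616; p̂₁ − p̂₂ = -0.12222.
Unpooled SE = √(p̂₁(1−p̂₁)/n₁ + p̂₂(1−p̂₂)/n₂) = √(0.000333164 + 0.000515923) = 0.029139.
The 99% critical value is z* = 2.576. Margin = 2.576·0.029139 = 0.07506.
CI: -0.12222 ± 0.07506 = (-0.1973, -0.0472).

(-0.1973, -0.0472)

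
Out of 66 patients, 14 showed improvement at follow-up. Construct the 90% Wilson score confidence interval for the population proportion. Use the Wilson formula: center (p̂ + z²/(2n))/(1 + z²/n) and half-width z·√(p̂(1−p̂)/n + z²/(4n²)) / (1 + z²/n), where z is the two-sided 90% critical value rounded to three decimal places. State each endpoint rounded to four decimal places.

(0.1415, 0.3054)

Here p̂ = 14/66 = 0.21212 and z = 1.645 (z² = 2.706025).
1 + z²/n = 1.041000.
Center = (0.21212 + 0.020500)/1.041000 = 0.22346.
Radicand: p̂(1−p̂)/n + z²/(4n²) = 0.002532209 + 0.000155304 = 0.002687513.
Half-width = 1.645·√0.002687513/1.041000 = 0.08192.
Interval: 0.22346 ± 0.08192 → (0.1415, 0.3054).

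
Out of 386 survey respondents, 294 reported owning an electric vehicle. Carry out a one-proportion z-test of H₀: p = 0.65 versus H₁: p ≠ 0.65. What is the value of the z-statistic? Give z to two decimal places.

z = 4.60

The sample proportion is 294/386 = 0.76166.
Null standard error: √(0.65·0.35/386) = √0.000589378 = 0.024277.
Test statistic: z = 0.11166/0.024277 = 4.60.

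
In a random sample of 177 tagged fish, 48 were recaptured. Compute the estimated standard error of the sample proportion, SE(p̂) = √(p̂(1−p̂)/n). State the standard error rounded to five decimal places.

Sample proportion p̂ = 48/177 = 0.27119.
p̂(1−p̂) = 0.27119·0.72881 = 0.197646.
SE = √(0.197646/177) = 0.03342.

SE = 0.03342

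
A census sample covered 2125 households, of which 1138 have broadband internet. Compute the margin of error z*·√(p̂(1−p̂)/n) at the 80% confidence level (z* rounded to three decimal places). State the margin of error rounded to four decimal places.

p̂ = 1138/2125 = 0.53553.
SE(p̂) = √(0.53553·0.46447/2125) = 0.010819.
z* = 1.282 at the 80% level.
Margin of error = z*·SE = 1.282 × 0.010819 = 0.0139.

ME = 0.0139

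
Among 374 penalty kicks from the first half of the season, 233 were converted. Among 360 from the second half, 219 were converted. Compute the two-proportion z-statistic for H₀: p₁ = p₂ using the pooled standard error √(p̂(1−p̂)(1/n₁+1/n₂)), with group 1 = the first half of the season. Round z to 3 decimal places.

z = 0.408

p̂₁ = 233/374 = 0.62299, p̂₂ = 219/360 = 0.60833.
Pooled p̂ = (233+219)/(374+360) = 452/734 = 0.61580.
SE = √[p̂(1−p̂)(1/n₁+1/n₂)] = √[0.61580·0.38420·(1/374+1/360)] ≈ 0.035914.
z = 0.01466/0.035914 = 0.408.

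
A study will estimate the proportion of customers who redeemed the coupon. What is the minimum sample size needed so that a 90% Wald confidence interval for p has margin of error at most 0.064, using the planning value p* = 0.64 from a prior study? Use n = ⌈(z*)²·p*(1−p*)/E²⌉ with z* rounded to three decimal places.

The 90% critical value is z* = 1.645.
p*(1−p*) = 0.64·0.36 = 0.2304.
(z*)²·p*(1−p*)/E² = 2.706025·0.2304/0.004096 = 152.214.
⌈152.214⌉ = 153.

n = 153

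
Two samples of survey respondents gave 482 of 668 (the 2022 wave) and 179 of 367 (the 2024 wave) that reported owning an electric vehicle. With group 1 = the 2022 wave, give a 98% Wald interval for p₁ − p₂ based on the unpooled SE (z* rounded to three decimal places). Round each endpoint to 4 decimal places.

p̂₁ = 0.72156, p̂₂ = 0.48774, so the observed difference is 0.23382.
SE = √(0.000300767 + 0.000680789) = √0.000981556 = 0.031330.
For 98% confidence, z* = 2.326. Margin = 2.326·0.031330 = 0.07287.
So the interval runs from 0.1609 to 0.3067.

(0.1609, 0.3067)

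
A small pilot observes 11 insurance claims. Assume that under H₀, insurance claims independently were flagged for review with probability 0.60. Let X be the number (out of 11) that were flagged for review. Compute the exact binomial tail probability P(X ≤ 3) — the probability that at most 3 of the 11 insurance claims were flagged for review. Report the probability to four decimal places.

X ~ Binomial(n=11, p=0.60).
P(X ≤ 3) = C(11,0)·0.60^0·0.40^11 + C(11,1)·0.60^1·0.40^10 + C(11,2)·0.60^2·0.40^9 + C(11,3)·0.60^3·0.40^8.
= 0.000042 + 0.000692 + 0.005190 + 0.023357 = 0.0293.

P = 0.0293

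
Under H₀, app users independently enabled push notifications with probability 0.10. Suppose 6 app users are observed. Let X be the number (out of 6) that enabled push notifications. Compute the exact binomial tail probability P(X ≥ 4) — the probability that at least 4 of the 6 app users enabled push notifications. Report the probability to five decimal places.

P = 0.00127

X is binomial with n = 6 and p = 0.10.
P(X ≥ 4) = C(6,4)·0.10^4·0.90^2 + C(6,5)·0.10^5·0.90^1 + C(6,6)·0.10^6·0.90^0.
= 0.001215 + 0.000054 + 0.000001 = 0.00127.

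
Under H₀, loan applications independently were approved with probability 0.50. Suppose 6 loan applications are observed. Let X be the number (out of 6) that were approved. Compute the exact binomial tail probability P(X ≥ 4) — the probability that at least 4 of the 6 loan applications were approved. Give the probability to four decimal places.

P = 0.3438

X ~ Binomial(n=6, p=0.50).
P(X ≥ 4) = C(6,4)·0.50^4·0.50^2 + C(6,5)·0.50^5·0.50^1 + C(6,6)·0.50^6·0.50^0.
= 0.234375 + 0.093750 + 0.015625 = 0.3438.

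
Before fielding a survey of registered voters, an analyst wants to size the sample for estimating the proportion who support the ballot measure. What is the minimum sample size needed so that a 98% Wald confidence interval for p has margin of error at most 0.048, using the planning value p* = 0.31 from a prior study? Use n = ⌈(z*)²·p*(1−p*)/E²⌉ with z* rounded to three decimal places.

n = 503

z* = 2.326 at the 98% level.
p*(1−p*) = 0.31·0.69 = 0.2139.
Required n before rounding: 5.410276 × 0.2139 / 0.048² = 502.282.
Rounding up, n = 503.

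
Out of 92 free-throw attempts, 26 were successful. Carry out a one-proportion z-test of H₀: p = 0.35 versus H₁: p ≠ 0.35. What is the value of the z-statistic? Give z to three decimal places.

z = -1.355

Sample proportion p̂ = 26/92 = 0.28261.
Under H₀, SE = √(p₀(1−p₀)/n) = √(0.35·0.65/92) = √0.002472826 = 0.049728.
z = (p̂ − p₀)/SE = (0.28261 − 0.35)/0.049728 = -1.355.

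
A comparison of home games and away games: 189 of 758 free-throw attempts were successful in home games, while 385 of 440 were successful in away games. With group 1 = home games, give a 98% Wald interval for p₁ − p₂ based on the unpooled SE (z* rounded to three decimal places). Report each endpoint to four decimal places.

p̂₁ = 189/758 = 0.24934, p̂₂ = 385/440 = 0.87500; p̂₁ − p̂₂ = -0.62566.
Unpooled SE = √(p̂₁(1−p̂₁)/n₁ + p̂₂(1−p̂₂)/n₂) = √(0.000246926 + 0.000248580) = 0.022260.
z* = 2.326 at the 98% level. Margin = 2.326·0.022260 = 0.05178.
Interval: -0.62566 ± 0.05178 → (-0.6774, -0.5739).

(-0.6774, -0.5739)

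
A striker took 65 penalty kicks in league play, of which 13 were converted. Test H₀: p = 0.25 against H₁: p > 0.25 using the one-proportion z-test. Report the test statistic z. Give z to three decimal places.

With x = 13 successes in n = 65, p̂ = 0.20000.
Under H₀, SE = √(p₀(1−p₀)/n) = √(0.25·0.75/65) = √0.002884615 = 0.053709.
z = (p̂ − p₀)/SE = (0.20000 − 0.25)/0.053709 = -0.931.

z = -0.931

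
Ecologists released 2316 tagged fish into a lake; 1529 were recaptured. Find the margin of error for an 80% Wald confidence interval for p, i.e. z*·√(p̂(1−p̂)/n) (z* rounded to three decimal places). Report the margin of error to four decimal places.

With x = 1529 successes in n = 2316, p̂ = 0.66019.
Standard error of p̂: √(0.224339/2316) = √0.000096865 = 0.009842.
For 80% confidence, z* = 1.282.
Margin of error = z*·SE = 1.282 × 0.009842 = 0.0126.

ME = 0.0126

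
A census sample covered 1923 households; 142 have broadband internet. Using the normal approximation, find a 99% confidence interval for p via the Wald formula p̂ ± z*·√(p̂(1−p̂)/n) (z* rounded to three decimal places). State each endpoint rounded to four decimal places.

The sample proportion is 142/1923 = 0.07384.
SE = √(p̂(1−p̂)/n) = √(0.068390/1923) = 0.005964.
For 99% confidence, z* = 2.576.
Margin = 2.576·0.005964 = 0.01536.
CI: 0.07384 ± 0.01536 = (0.0585, 0.0892).

(0.0585, 0.0892)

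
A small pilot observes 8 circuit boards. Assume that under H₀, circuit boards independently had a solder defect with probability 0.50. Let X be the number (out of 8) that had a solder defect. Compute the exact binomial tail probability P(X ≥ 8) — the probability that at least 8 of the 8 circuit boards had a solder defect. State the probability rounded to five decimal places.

X ~ Binomial(n=8, p=0.50).
P(X ≥ 8) = C(8,8)·0.50^8·0.50^0.
= 0.003906 = 0.00391.

P = 0.00391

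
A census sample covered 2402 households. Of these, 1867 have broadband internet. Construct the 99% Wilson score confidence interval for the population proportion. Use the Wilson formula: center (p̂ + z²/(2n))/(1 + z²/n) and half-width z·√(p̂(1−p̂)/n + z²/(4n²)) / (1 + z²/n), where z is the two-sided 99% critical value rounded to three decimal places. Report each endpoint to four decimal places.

Here p̂ = 1867/2402 = 0.77727 and z = 2.576 (z² = 6.635776).
1 + z²/n = 1.002763.
Adjusted center: (0.77727 + z²/(2n))/1.002763 = 0.77651.
Radicand: p̂(1−p̂)/n + z²/(4n²) = 0.000072074 + 0.000000288 = 0.000072362.
Half-width = z·√(radicand)/denom = 2.576·0.008507/1.002763 = 0.02185.
CI: 0.77651 ± 0.02185 = (0.7547, 0.7984).

(0.7547, 0.7984)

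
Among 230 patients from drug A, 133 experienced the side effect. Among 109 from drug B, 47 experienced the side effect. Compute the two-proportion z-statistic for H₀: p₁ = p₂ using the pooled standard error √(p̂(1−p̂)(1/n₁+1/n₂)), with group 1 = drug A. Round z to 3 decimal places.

Sample proportions: p̂₁ = 133/230 = 0.57826 and p̂₂ = 47/109 = 0.43119.
Pooled p̂ = (133+47)/(230+109) = 180/339 = 0.53097.
SE = √[p̂(1−p̂)(1/n₁+1/n₂)] = √[0.53097·0.46903·(1/230+1/109)] ≈ 0.058031.
z = (p̂₁ − p̂₂)/SE = (0.57826 − 0.43119)/0.058031 = 0.14707/0.058031 = 2.534.

z = 2.534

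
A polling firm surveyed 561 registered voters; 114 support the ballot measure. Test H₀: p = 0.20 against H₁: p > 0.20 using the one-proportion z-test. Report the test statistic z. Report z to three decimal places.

Sample proportion p̂ = 114/561 = 0.20321.
SE₀ = √(0.20·0.80/561) = 0.016888.
z = (0.20321 − 0.20)/0.016888 = 0.00321/0.016888 = 0.190.

z = 0.190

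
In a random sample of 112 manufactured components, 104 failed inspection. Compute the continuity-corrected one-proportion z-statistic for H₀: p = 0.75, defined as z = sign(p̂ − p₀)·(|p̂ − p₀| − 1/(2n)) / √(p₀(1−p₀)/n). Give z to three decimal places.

With x = 104 successes in n = 112, p̂ = 0.92857. p̂ − p₀ = 0.178571.
Continuity correction 1/(2n) = 1/224 = 0.004464.
Corrected numerator: |0.178571| − 0.004464 = 0.174107.
Under H₀, SE = √(p₀(1−p₀)/n) = √(0.75·0.25/112) = √0.001674107 = 0.040916.
z = +0.174107/0.040916 = 4.255.

z = 4.255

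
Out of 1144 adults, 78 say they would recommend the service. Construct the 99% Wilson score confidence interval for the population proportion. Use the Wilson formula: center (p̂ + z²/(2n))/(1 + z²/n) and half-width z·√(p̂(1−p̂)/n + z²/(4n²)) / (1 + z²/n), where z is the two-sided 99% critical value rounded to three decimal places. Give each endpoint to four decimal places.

(0.0514, 0.0900)

p̂ = 78/1144 = 0.06818; z = 2.576, so z² = 6.635776.
1 + z²/n = 1.005801.
Center = (0.06818 + 0.002900)/1.005801 = 0.07067.
Radicand: p̂(1−p̂)/n + z²/(4n²) = 0.000055536 + 0.000001268 = 0.000056804.
Half-width = z·√(radicand)/denom = 2.576·0.007537/1.005801 = 0.01930.
Interval: 0.07067 ± 0.01930 → (0.0514, 0.0900).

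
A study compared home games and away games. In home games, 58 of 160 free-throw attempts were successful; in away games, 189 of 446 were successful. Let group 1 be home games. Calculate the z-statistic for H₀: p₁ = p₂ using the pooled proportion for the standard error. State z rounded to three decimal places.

z = -1.353

p̂₁ = 58/160 = 0.36250, p̂₂ = 189/446 = 0.42377.
Pooled p̂ = (58+189)/(160+446) = 247/606 = 0.40759.
Pooled SE = √[0.2414605·0.00849215] ≈ 0.045283.
z = -0.06127/0.045283 = -1.353.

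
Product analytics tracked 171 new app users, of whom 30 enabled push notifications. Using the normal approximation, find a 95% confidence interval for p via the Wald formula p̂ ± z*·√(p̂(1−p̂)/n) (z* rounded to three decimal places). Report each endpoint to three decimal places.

(0.118, 0.232)

Sample proportion p̂ = 30/171 = 0.17544.
SE = √(p̂(1−p̂)/n) = √(0.144660/171) = 0.029085.
The 95% critical value is z* = 1.960.
Margin of error: 1.960 × 0.029085 = 0.05701.
Interval: 0.17544 ± 0.05701 → (0.118, 0.232).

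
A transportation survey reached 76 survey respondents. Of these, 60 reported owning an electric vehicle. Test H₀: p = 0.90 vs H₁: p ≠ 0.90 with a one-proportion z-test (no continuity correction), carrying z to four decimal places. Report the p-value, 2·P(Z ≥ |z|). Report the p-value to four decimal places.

The sample proportion is 60/76 = 0.78947.
Under H₀, SE = √(p₀(1−p₀)/n) = √(0.90·0.10/76) = √0.001184211 = 0.034412.
z = (p̂ − p₀)/SE = (60/76 − 0.90)/0.034412 ≈ -3.2118.
p-value = 2·P(Z ≥ |z|) with z = -3.2118 → 0.0013.

p-value = 0.0013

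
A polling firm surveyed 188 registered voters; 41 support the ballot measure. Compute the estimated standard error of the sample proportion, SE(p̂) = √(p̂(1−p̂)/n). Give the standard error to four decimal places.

With x = 41 successes in n = 188, p̂ = 0.21809.
p̂(1−p̂) = 0.21809·0.78191 = 0.170527.
Dividing by n and taking the root: √0.000907059 = 0.0301.

SE = 0.0301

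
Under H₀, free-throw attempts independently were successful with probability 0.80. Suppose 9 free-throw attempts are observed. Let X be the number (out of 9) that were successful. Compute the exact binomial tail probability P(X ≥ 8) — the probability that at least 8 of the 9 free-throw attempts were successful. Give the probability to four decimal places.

X is binomial with n = 9 and p = 0.80.
P(X ≥ 8) = C(9,8)·0.80^8·0.20^1 + C(9,9)·0.80^9·0.20^0.
= 0.301990 + 0.134218 = 0.4362.

P = 0.4362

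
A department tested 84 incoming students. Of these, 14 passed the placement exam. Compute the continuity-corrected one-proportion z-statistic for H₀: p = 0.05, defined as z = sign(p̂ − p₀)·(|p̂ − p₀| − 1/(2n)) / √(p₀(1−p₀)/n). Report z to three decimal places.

z = 4.656

Sample proportion p̂ = 14/84 = 0.16667. p̂ − p₀ = 0.116667.
Continuity correction 1/(2n) = 1/168 = 0.005952.
Corrected numerator: |0.116667| − 0.005952 = 0.110715.
Under H₀, SE = √(p₀(1−p₀)/n) = √(0.05·0.95/84) = √0.000565476 = 0.023780.
z = (+)0.110715/0.023780 = 4.656.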